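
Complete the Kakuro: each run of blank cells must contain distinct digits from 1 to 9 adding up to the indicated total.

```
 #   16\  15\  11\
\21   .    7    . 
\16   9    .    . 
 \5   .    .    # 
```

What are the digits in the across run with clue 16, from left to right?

9, 5, 2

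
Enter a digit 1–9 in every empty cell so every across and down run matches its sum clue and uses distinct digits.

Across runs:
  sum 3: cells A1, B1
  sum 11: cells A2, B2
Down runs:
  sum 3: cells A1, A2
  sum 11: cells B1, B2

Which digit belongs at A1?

3 in 2 cells must be {1,2}.
The 3 across and the 11 down share only 2, so B1 = 2.
The 11 across and the 3 down share only 2, so A2 = 2.
B2 = 11 − 2 = 9 completes the 11 across.
A1 = 3 − 2 = 1 completes the 3 across.

1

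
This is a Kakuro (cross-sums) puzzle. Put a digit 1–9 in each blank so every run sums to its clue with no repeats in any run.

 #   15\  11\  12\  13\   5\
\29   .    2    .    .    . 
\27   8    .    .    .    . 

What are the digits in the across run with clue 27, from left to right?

R1C1 = 15 − 8 = 7 completes the 15 down.
R1C5 = 3: the only remaining digit allowed by both the 29 across and the 5 down.
R2C2 = 11 − 2 = 9 completes the 11 down.
R2C5 = 5 − 3 = 2 completes the 5 down.
No cell is forced outright now. R2C4 can only be 5 or 7 (the digits allowed by both its 27 across and its 13 down). If R2C4 = 7: then R1C4 would have to be in {8,9} for the 29 across but in {6} for the 13 down — contradiction. So R2C4 = 5.
R1C4 = 13 − 5 = 8 completes the 13 down.
R2C3 = 27 − 24 = 3 completes the 27 across.
R1C3 = 29 − 20 = 9 completes the 29 across.

8, 9, 3, 5, 2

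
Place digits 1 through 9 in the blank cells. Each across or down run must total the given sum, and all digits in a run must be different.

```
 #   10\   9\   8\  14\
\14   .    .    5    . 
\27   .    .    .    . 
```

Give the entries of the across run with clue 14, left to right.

1 2 5 6

Given what's placed, R1C4 must be 6 to fit the 14 across and 14 down.
R2C3 = 8 − 5 = 3 completes the 8 down.
R2C4 = 14 − 6 = 8 completes the 14 down.
Given what's placed, R2C2 must be 7 to fit the 27 across and 9 down.
R1C2 = 9 − 7 = 2 completes the 9 down.
R2C1 = 27 − 18 = 9 completes the 27 across.
R1C1 = 14 − 13 = 1 completes the 14 across.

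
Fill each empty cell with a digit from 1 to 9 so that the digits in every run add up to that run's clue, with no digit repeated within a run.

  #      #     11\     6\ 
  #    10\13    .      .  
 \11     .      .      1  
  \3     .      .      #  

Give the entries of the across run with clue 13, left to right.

3 in 2 cells must be {1,2}.
R1C3 = 6 − 1 = 5 completes the 6 down.
R1C2 = 13 − 5 = 8 completes the 13 across.
Given what's placed, R2C2 must be 2 to fit the 11 across and 11 down.
R3C2 = 11 − 10 = 1 completes the 11 down.
R2C1 = 11 − 3 = 8 completes the 11 across.
R3C1 = 3 − 1 = 2 completes the 3 across.

8, 5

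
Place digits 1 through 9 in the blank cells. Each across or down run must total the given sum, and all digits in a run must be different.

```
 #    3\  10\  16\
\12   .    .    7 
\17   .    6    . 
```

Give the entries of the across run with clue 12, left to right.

1 4 7

3 in 2 cells must be {1,2}; 16 in 2 cells must be {7,9}.
R1C2 = 10 − 6 = 4 completes the 10 down.
R2C1 = 2: the only remaining digit allowed by both the 17 across and the 3 down.
R2C3 = 17 − 8 = 9 completes the 17 across.
R1C1 = 12 − 11 = 1 completes the 12 across.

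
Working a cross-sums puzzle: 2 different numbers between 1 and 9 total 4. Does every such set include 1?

The only way to make 4 from 2 distinct digits is {1,3}, which contains 1.

Yes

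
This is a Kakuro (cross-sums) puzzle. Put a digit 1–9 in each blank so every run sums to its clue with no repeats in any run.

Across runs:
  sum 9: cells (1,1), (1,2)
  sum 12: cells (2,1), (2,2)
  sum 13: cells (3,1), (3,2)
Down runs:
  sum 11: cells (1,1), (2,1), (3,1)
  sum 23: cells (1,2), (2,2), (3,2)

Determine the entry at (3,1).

23 in 3 cells must be {6,8,9}.
Nothing is forced directly, so branch on (1,2), whose candidates are 6 or 8. If (1,2) = 6: that forces (1,1) = 3, (2,1) = 7, after which (2,2) would have to be in {5} for the 12 across but in {8,9} for the 23 down — contradiction. So (1,2) = 8.
(1,1) = 9 − 8 = 1 completes the 9 across.
Given what's placed, (2,2) must be 9 to fit the 12 across and 23 down.
(3,2) = 23 − 17 = 6 completes the 23 down.
(2,1) = 12 − 9 = 3 completes the 12 across.
(3,1) = 13 − 6 = 7 completes the 13 across.

7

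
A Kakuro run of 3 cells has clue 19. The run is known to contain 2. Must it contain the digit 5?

No

The only way to make 19 from 3 distinct digits under that restriction is {2,8,9}, which does not contain 5.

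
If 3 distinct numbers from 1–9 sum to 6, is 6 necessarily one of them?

No

The only way to make 6 from 3 distinct digits is {1,2,3}, which does not contain 6.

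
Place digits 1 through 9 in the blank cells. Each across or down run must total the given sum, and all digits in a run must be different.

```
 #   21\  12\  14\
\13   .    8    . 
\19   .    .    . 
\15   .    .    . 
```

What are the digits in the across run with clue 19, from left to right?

9, 3, 7

Given what's placed, R1C1 must be 4 to fit the 13 across and 21 down.
R1C3 = 13 − 12 = 1 completes the 13 across.
Given what's placed, R2C2 must be 3 to fit the 19 across and 12 down.
R3C2 = 12 − 11 = 1 completes the 12 down.
R2C1 = 9: the only remaining digit allowed by both the 19 across and the 21 down.
R2C3 = 19 − 12 = 7 completes the 19 across.
R3C1 = 21 − 13 = 8 completes the 21 down.
R3C3 = 15 − 9 = 6 completes the 15 across.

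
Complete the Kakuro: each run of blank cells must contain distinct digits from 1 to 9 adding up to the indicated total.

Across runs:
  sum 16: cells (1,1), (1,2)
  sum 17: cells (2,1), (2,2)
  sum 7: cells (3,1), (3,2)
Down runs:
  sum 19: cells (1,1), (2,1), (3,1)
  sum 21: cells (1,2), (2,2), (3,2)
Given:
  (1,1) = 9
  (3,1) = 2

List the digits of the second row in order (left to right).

8 9

16 in 2 cells must be {7,9}; 17 in 2 cells must be {8,9}.
(1,2) = 16 − 9 = 7 completes the 16 across.
(2,1) = 19 − 11 = 8 completes the 19 down.
(2,2) = 17 − 8 = 9 completes the 17 across.
(3,2) = 7 − 2 = 5 completes the 7 across.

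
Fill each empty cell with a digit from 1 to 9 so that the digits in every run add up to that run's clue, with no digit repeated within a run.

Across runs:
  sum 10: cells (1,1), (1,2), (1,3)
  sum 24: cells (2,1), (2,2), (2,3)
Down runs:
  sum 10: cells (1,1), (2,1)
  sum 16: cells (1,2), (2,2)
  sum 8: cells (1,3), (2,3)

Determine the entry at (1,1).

24 in 3 cells must be {7,8,9}; 16 in 2 cells must be {7,9}.
The 10 across and the 16 down share only 7, so (1,2) = 7.
(2,2) = 16 − 7 = 9 completes the 16 down.
Given what's placed, (2,3) must be 7 to fit the 24 across and 8 down.
(1,3) = 8 − 7 = 1 completes the 8 down.
(2,1) = 24 − 16 = 8 completes the 24 across.
(1,1) = 10 − 8 = 2 completes the 10 across.

2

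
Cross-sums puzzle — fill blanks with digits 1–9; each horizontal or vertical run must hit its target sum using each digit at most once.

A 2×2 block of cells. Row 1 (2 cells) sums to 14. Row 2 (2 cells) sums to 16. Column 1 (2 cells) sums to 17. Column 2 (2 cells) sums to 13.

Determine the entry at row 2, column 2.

16 in 2 cells must be {7,9}; 17 in 2 cells must be {8,9}.
The 16 across and the 17 down share only 9, so (2,1) = 9.
(2,2) = 16 − 9 = 7 completes the 16 across.
(1,1) = 17 − 9 = 8 completes the 17 down.
(1,2) = 14 − 8 = 6 completes the 14 across.

7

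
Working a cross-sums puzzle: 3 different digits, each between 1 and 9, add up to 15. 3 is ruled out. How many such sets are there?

3 distinct digits from 1–9 sum between 6 and 24.
Dropping sets that contain 3.
Enumerating: {1,5,9}, {1,6,8}, {2,4,9}, {2,5,8}, {2,6,7}, {4,5,6}.

6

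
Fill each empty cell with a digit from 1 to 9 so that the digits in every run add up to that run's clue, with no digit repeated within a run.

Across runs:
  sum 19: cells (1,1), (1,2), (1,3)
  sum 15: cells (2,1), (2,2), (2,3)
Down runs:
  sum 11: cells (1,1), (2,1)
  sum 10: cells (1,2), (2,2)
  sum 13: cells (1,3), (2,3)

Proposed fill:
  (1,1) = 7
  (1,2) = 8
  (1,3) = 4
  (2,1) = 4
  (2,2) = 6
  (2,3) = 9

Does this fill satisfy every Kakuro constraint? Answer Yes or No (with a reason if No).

No — the down run (1,2)–(2,2) sums to 14, not 10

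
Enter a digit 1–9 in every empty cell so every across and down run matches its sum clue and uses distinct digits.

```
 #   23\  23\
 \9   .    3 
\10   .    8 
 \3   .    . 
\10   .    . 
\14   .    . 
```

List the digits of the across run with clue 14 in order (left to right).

3 in 2 cells must be {1,2}.
R1C1 = 9 − 3 = 6 completes the 9 across.
R2C1 = 10 − 8 = 2 completes the 10 across.
R3C1 = 1: the only remaining digit allowed by both the 3 across and the 23 down.
R3C2 = 3 − 1 = 2 completes the 3 across.
R4C1 = 9: the only remaining digit allowed by both the 10 across and the 23 down.
R4C2 = 10 − 9 = 1 completes the 10 across.
R5C1 = 23 − 18 = 5 completes the 23 down.
R5C2 = 14 − 5 = 9 completes the 14 across.

5 9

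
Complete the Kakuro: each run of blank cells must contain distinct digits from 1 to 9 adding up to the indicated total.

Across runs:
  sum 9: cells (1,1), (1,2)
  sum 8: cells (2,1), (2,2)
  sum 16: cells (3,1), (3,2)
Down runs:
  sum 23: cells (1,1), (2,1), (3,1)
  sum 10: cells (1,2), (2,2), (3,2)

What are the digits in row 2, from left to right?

6 2

16 in 2 cells must be {7,9}; 23 in 3 cells must be {6,8,9}.
The 8 across and the 23 down share only 6, so (2,1) = 6.
(2,2) = 8 − 6 = 2 completes the 8 across.
Given what's placed, (3,1) must be 9 to fit the 16 across and 23 down.
(3,2) = 16 − 9 = 7 completes the 16 across.
(1,1) = 23 − 15 = 8 completes the 23 down.
(1,2) = 9 − 8 = 1 completes the 9 across.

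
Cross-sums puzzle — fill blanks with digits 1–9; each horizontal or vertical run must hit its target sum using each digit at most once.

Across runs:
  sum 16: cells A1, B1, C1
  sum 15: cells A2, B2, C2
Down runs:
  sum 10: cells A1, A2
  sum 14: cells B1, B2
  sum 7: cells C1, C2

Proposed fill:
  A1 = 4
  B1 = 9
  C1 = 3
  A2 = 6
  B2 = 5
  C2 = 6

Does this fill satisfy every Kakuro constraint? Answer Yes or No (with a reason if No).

No — the down run C1–C2 sums to 9, not 7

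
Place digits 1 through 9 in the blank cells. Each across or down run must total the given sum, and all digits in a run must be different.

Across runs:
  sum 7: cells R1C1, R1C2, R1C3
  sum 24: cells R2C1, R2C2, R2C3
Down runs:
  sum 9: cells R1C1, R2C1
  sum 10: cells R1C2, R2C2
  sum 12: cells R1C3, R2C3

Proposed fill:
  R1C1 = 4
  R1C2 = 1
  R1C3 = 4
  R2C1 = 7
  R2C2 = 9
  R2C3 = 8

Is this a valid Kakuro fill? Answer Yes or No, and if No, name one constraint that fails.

No — the across run R1C1–R1C3 sums to 9, not 7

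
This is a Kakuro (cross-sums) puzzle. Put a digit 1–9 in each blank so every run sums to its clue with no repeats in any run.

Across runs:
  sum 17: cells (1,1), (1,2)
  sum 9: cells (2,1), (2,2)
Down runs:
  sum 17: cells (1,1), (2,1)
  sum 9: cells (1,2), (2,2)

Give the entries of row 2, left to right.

17 in 2 cells must be {8,9}.
The 17 across and the 9 down share only 8, so (1,2) = 8.
The 9 across and the 17 down share only 8, so (2,1) = 8.
(2,2) = 9 − 8 = 1 completes the 9 across.
(1,1) = 17 − 8 = 9 completes the 17 across.

8 1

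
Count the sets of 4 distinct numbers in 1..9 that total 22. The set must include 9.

6

4 distinct digits from 1–9 sum between 10 and 30.
Keeping only sets containing 9.
Enumerating: {1,4,8,9}, {1,5,7,9}, {2,3,8,9}, {2,4,7,9}, {2,5,6,9}, {3,4,6,9}.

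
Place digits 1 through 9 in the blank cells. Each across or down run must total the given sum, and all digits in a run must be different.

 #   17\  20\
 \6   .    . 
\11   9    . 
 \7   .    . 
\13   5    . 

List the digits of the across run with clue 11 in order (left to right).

R2C2 = 11 − 9 = 2 completes the 11 across.
R4C2 = 13 − 5 = 8 completes the 13 across.
No cell is forced outright now. R1C1 can only be 1 or 2 (the digits allowed by both its 6 across and its 17 down). If R1C1 = 1: then R1C2 would have to be in {5} for the 6 across but in {1,3,4,6,7,9} for the 20 down — contradiction. So R1C1 = 2.
R1C2 = 6 − 2 = 4 completes the 6 across.
R3C1 = 17 − 16 = 1 completes the 17 down.
R3C2 = 7 − 1 = 6 completes the 7 across.

9 2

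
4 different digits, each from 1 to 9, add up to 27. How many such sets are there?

4 distinct digits from 1–9 sum between 10 and 30.
Enumerating: {3,7,8,9}, {4,6,8,9}, {5,6,7,9}.

3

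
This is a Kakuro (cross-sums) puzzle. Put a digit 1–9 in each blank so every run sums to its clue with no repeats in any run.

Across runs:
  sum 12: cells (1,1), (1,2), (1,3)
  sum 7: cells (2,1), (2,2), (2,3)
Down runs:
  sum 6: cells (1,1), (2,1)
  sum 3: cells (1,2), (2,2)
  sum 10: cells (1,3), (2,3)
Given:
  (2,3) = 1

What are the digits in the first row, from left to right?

7 in 3 cells must be {1,2,4}; 3 in 2 cells must be {1,2}.
(1,3) = 10 − 1 = 9 completes the 10 down.
Given what's placed, (2,2) must be 2 to fit the 7 across and 3 down.
(1,2) = 3 − 2 = 1 completes the 3 down.
(2,1) = 7 − 3 = 4 completes the 7 across.
(1,1) = 12 − 10 = 2 completes the 12 across.

2 1 9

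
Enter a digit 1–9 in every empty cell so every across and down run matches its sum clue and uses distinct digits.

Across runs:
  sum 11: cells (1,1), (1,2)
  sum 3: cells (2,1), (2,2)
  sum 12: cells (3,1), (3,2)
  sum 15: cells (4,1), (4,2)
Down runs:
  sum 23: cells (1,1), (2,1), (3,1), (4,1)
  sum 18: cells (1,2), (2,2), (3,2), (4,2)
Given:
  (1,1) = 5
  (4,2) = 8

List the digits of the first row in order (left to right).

5, 6

3 in 2 cells must be {1,2}.
(1,2) = 11 − 5 = 6 completes the 11 across.
Given what's placed, (2,2) must be 1 to fit the 3 across and 18 down.
(3,2) = 18 − 15 = 3 completes the 18 down.
(4,1) = 15 − 8 = 7 completes the 15 across.
(2,1) = 3 − 1 = 2 completes the 3 across.
(3,1) = 12 − 3 = 9 completes the 12 across.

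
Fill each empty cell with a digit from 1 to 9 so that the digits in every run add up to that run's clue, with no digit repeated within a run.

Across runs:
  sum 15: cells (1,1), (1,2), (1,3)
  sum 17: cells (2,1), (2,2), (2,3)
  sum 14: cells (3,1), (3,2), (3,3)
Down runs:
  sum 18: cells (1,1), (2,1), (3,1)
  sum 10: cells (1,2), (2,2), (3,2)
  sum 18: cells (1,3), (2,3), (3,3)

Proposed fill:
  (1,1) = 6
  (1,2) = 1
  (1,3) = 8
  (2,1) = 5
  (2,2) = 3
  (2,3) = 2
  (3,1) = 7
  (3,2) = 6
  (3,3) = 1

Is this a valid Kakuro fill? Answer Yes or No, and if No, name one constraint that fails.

No — the down run (1,3)–(3,3) sums to 11, not 18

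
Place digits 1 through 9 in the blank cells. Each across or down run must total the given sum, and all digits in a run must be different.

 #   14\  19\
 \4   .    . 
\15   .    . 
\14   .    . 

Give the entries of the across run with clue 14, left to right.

5 9

4 in 2 cells must be {1,3}.
The 4 across and the 19 down share only 3, so R1C2 = 3.
Given what's placed, R3C2 must be 9 to fit the 14 across and 19 down.
R1C1 = 4 − 3 = 1 completes the 4 across.
R2C2 = 19 − 12 = 7 completes the 19 down.
R3C1 = 14 − 9 = 5 completes the 14 across.
R2C1 = 15 − 7 = 8 completes the 15 across.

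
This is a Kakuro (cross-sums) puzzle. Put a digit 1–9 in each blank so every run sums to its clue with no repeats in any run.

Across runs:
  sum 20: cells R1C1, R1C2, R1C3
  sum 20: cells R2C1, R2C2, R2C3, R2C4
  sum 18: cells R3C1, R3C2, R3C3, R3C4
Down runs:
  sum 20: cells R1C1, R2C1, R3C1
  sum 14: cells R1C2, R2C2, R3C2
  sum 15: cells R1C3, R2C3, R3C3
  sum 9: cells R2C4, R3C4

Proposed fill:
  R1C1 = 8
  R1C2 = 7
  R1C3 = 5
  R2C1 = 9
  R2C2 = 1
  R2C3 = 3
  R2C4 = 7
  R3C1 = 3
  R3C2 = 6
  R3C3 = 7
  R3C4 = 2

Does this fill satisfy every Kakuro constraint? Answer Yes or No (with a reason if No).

Yes

Across: 8+7+5=20; 9+1+3+7=20; 3+6+7+2=18. Down: 8+9+3=20; 7+1+6=14; 5+3+7=15; 7+2=9. No digit repeats within any run.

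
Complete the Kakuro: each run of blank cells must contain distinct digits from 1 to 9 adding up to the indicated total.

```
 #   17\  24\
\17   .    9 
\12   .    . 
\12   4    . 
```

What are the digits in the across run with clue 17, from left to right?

8 9

17 in 2 cells must be {8,9}; 24 in 3 cells must be {7,8,9}.
R1C1 = 17 − 9 = 8 completes the 17 across.
R2C1 = 17 − 12 = 5 completes the 17 down.
R2C2 = 12 − 5 = 7 completes the 12 across.
R3C2 = 12 − 4 = 8 completes the 12 across.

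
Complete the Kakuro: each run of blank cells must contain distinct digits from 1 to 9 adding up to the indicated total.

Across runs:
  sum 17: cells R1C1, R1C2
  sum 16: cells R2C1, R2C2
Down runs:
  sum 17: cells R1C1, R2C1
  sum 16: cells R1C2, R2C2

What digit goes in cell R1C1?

17 in 2 cells must be {8,9}; 16 in 2 cells must be {7,9}.
The 17 across and the 16 down share only 9, so R1C2 = 9.
The 16 across and the 17 down share only 9, so R2C1 = 9.
R2C2 = 16 − 9 = 7 completes the 16 across.
R1C1 = 17 − 9 = 8 completes the 17 across.

8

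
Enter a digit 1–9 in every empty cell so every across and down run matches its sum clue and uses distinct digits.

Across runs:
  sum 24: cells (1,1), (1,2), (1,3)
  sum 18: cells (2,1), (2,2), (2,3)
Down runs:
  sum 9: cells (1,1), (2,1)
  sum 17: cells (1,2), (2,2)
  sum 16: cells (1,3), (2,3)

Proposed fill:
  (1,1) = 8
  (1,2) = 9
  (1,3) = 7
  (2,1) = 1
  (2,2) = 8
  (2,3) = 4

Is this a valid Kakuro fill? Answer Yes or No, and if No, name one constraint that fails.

No — the across run (2,1)–(2,3) sums to 13, not 18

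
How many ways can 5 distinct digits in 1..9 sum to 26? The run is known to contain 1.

5 distinct digits from 1–9 sum between 15 and 35.
Keeping only sets containing 1.
Enumerating: {1,2,6,8,9}, {1,3,5,8,9}, {1,3,6,7,9}, {1,4,5,7,9}, {1,4,6,7,8}.

5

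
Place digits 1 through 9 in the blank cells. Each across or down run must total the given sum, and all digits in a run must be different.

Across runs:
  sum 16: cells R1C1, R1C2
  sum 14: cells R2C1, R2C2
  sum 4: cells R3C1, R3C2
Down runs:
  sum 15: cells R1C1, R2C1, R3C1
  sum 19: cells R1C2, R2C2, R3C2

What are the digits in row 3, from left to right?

1 3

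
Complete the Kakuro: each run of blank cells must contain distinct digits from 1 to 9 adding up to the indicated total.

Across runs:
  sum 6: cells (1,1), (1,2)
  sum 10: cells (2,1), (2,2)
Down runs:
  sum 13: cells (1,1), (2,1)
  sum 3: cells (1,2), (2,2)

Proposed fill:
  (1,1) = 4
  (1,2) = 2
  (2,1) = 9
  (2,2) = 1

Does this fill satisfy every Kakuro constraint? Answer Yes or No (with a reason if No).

Across: 4+2=6; 9+1=10. Down: 4+9=13; 2+1=3. No digit repeats within any run.

Yes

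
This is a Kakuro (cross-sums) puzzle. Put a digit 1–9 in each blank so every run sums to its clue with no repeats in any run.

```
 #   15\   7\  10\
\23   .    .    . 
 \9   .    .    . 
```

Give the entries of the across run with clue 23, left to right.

9, 6, 8

23 in 3 cells must be {6,8,9}.
The 23 across and the 7 down share only 6, so R1C2 = 6.
The 9 across and the 15 down share only 6, so R2C1 = 6.
R2C2 = 7 − 6 = 1 completes the 7 down.
R2C3 = 9 − 7 = 2 completes the 9 across.
R1C1 = 15 − 6 = 9 completes the 15 down.
R1C3 = 23 − 15 = 8 completes the 23 across.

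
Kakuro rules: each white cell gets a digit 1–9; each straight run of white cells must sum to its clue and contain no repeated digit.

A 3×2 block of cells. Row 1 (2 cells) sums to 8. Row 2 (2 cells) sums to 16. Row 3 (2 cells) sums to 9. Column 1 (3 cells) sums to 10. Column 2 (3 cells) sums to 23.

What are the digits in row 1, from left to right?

2 6

16 in 2 cells must be {7,9}; 23 in 3 cells must be {6,8,9}.
The 8 across and the 23 down share only 6, so (1,2) = 6.
The 16 across and the 10 down share only 7, so (2,1) = 7.
(2,2) = 16 − 7 = 9 completes the 16 across.
(3,2) = 23 − 15 = 8 completes the 23 down.
(1,1) = 8 − 6 = 2 completes the 8 across.
(3,1) = 9 − 8 = 1 completes the 9 across.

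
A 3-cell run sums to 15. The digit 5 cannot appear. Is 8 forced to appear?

Counterexample: {2,4,9} sums to 15 under that restriction without using 8.

No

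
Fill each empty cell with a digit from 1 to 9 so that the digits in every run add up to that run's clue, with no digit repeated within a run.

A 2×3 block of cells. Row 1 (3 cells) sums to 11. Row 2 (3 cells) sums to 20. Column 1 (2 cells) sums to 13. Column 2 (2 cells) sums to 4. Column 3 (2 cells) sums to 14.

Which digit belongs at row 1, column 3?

6

4 in 2 cells must be {1,3}.
The 20 across and the 4 down share only 3, so (2,2) = 3.
(1,2) = 4 − 3 = 1 completes the 4 down.
Nothing is forced directly, so branch on (1,3), whose candidates are 6 or 8. If (1,3) = 8: then (1,1) would have to be in {2} for the 11 across but in {4,5,6,7,8,9} for the 13 down — contradiction. So (1,3) = 6.
(1,1) = 11 − 7 = 4 completes the 11 across.
(2,1) = 13 − 4 = 9 completes the 13 down.
(2,3) = 20 − 12 = 8 completes the 20 across.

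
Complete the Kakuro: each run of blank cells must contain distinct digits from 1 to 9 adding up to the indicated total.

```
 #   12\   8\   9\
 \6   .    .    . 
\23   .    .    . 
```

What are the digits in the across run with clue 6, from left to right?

6 in 3 cells must be {1,2,3}; 23 in 3 cells must be {6,8,9}.
The 6 across and the 12 down share only 3, so R1C1 = 3.
R2C1 = 12 − 3 = 9 completes the 12 down.
Given what's placed, R2C2 must be 6 to fit the 23 across and 8 down.
R2C3 = 23 − 15 = 8 completes the 23 across.
R1C2 = 8 − 6 = 2 completes the 8 down.
R1C3 = 6 − 5 = 1 completes the 6 across.

3 2 1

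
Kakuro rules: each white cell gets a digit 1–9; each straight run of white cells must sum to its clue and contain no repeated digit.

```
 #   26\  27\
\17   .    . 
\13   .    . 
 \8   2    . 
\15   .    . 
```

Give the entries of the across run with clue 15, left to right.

17 in 2 cells must be {8,9}.
R3C2 = 8 − 2 = 6 completes the 8 across.
Nothing is forced directly, so branch on R1C1, whose candidates are 8 or 9. If R1C1 = 9: that forces R1C2 = 8, R4C2 = 9, R2C2 = 4, after which R4C1 would have to be in {6} for the 15 across but in {7,8} for the 26 down — contradiction. So R1C1 = 8.
R1C2 = 17 − 8 = 9 completes the 17 across.
Nothing is forced directly, so branch on R2C1, whose candidates are 7 or 9. If R2C1 = 7: then R2C2 would have to be in {6} for the 13 across but in {4,5,7,8} for the 27 down — contradiction. So R2C1 = 9.
R2C2 = 13 − 9 = 4 completes the 13 across.
R4C1 = 26 − 19 = 7 completes the 26 down.
R4C2 = 15 − 7 = 8 completes the 15 across.

7 8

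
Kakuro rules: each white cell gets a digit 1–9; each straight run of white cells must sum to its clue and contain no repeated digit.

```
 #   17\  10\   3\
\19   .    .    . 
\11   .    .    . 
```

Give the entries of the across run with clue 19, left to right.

17 in 2 cells must be {8,9}; 3 in 2 cells must be {1,2}.
The 19 across and the 3 down share only 2, so R1C3 = 2.
The 11 across and the 17 down share only 8, so R2C1 = 8.
R2C3 = 3 − 2 = 1 completes the 3 down.
R1C1 = 17 − 8 = 9 completes the 17 down.
R1C2 = 19 − 11 = 8 completes the 19 across.
R2C2 = 11 − 9 = 2 completes the 11 across.

9, 8, 2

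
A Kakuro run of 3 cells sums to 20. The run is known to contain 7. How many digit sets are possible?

2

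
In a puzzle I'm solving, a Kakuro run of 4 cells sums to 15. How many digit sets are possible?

4 distinct digits from 1–9 sum between 10 and 30.
Enumerating: {1,2,3,9}, {1,2,4,8}, {1,2,5,7}, {1,3,4,7}, {1,3,5,6}, {2,3,4,6}.

6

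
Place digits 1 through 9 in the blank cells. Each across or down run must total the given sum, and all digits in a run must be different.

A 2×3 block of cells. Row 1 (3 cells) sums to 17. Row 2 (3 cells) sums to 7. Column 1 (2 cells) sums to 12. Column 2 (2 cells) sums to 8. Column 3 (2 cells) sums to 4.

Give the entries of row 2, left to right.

4 2 1

7 in 3 cells must be {1,2,4}; 4 in 2 cells must be {1,3}.
The 7 across and the 12 down share only 4, so (2,1) = 4.
Given what's placed, (2,3) must be 1 to fit the 7 across and 4 down.
(1,1) = 12 − 4 = 8 completes the 12 down.
(1,3) = 4 − 1 = 3 completes the 4 down.
(2,2) = 7 − 5 = 2 completes the 7 across.
(1,2) = 17 − 11 = 6 completes the 17 across.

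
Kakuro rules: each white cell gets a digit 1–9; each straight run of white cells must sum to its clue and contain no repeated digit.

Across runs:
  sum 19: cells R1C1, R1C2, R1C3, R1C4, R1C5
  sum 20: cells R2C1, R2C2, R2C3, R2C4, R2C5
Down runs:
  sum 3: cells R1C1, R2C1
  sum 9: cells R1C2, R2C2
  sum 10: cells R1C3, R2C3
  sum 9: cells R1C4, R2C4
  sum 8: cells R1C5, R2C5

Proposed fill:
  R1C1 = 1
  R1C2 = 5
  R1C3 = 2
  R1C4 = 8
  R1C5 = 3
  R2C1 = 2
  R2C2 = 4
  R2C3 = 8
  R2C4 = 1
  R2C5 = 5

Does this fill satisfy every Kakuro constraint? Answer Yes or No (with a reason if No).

Across: 1+5+2+8+3=19; 2+4+8+1+5=20. Down: 1+2=3; 5+4=9; 2+8=10; 8+1=9; 3+5=8. No digit repeats within any run.

Yes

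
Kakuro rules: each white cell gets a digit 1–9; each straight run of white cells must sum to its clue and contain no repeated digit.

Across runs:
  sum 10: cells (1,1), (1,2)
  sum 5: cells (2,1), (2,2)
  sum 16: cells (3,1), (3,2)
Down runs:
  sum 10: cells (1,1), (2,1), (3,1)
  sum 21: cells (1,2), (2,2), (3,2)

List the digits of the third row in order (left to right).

7 9

16 in 2 cells must be {7,9}.
The 5 across and the 21 down share only 4, so (2,2) = 4.
The 16 across and the 10 down share only 7, so (3,1) = 7.
(3,2) = 16 − 7 = 9 completes the 16 across.
(1,2) = 21 − 13 = 8 completes the 21 down.
(2,1) = 5 − 4 = 1 completes the 5 across.
(1,1) = 10 − 8 = 2 completes the 10 across.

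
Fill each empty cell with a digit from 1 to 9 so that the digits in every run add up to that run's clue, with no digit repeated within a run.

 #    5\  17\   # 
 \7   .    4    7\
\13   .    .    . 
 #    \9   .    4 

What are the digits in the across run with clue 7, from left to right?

3 4

R1C1 = 7 − 4 = 3 completes the 7 across.
R2C1 = 5 − 3 = 2 completes the 5 down.
R2C3 = 7 − 4 = 3 completes the 7 down.
R3C2 = 9 − 4 = 5 completes the 9 across.
R2C2 = 13 − 5 = 8 completes the 13 across.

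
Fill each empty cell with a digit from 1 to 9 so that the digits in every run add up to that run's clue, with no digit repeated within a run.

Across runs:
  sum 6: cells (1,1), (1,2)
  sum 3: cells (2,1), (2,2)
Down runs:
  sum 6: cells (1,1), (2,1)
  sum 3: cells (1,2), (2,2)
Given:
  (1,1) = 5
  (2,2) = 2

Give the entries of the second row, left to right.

3 in 2 cells must be {1,2}.
(1,2) = 6 − 5 = 1 completes the 6 across.
(2,1) = 3 − 2 = 1 completes the 3 across.

1 2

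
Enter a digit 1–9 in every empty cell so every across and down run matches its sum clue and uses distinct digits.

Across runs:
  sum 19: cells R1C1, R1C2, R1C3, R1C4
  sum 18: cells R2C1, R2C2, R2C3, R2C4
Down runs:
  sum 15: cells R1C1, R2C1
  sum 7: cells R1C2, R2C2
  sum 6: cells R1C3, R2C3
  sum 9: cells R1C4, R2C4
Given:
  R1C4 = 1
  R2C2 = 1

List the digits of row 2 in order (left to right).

R1C2 = 7 − 1 = 6 completes the 7 down.
R2C4 = 9 − 1 = 8 completes the 9 down.
Nothing is forced directly, so branch on R1C3, whose candidates are 4 or 5. If R1C3 = 5: that forces R1C1 = 7, after which R2C1 would have to be in {2,3,4,5,6,7} for the 18 across but in {8} for the 15 down — contradiction. So R1C3 = 4.
R1C1 = 19 − 11 = 8 completes the 19 across.
R2C1 = 15 − 8 = 7 completes the 15 down.
R2C3 = 18 − 16 = 2 completes the 18 across.

7 1 2 8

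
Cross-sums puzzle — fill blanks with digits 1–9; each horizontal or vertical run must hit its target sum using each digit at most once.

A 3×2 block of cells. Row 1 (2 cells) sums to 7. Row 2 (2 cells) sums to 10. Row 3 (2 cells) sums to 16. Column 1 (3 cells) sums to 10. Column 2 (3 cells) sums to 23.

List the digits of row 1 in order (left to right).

1 6

16 in 2 cells must be {7,9}; 23 in 3 cells must be {6,8,9}.
The 7 across and the 23 down share only 6, so (1,2) = 6.
The 16 across and the 10 down share only 7, so (3,1) = 7.
(3,2) = 16 − 7 = 9 completes the 16 across.
(1,1) = 7 − 6 = 1 completes the 7 across.
(2,1) = 10 − 8 = 2 completes the 10 down.
(2,2) = 10 − 2 = 8 completes the 10 across.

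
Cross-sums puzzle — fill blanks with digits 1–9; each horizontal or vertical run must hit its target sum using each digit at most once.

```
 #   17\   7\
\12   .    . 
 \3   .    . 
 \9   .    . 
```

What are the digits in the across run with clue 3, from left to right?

2, 1

3 in 2 cells must be {1,2}; 7 in 3 cells must be {1,2,4}.
The 12 across and the 7 down share only 4, so R1C2 = 4.
R1C1 = 12 − 4 = 8 completes the 12 across.
Given what's placed, R2C1 must be 2 to fit the 3 across and 17 down.
R2C2 = 3 − 2 = 1 completes the 3 across.
R3C1 = 17 − 10 = 7 completes the 17 down.
R3C2 = 9 − 7 = 2 completes the 9 across.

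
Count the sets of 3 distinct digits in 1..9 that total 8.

2

3 distinct digits from 1–9 sum between 6 and 24.
Enumerating: {1,2,5}, {1,3,4}.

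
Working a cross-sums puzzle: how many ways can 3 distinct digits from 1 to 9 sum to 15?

3 distinct digits from 1–9 sum between 6 and 24.

8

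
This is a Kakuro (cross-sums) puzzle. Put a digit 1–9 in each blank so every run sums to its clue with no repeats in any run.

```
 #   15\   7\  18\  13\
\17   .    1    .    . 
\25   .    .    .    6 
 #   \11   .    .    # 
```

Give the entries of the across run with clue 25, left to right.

9, 2, 8, 6

7 in 3 cells must be {1,2,4}.
R1C4 = 13 − 6 = 7 completes the 13 down.
Given what's placed, R1C1 must be 6 to fit the 17 across and 15 down.
R1C3 = 17 − 14 = 3 completes the 17 across.
R2C1 = 15 − 6 = 9 completes the 15 down.
R2C2 = 2: the only remaining digit allowed by both the 25 across and the 7 down.
R2C3 = 25 − 17 = 8 completes the 25 across.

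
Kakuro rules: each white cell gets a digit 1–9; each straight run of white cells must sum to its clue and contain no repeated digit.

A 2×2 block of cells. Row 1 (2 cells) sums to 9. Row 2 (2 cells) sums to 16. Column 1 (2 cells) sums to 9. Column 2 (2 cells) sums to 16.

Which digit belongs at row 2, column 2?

16 in 2 cells must be {7,9}.
The 9 across and the 16 down share only 7, so (1,2) = 7.
The 16 across and the 9 down share only 7, so (2,1) = 7.
(2,2) = 16 − 7 = 9 completes the 16 across.
(1,1) = 9 − 7 = 2 completes the 9 across.

9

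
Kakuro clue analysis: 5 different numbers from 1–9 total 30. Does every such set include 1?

Counterexample: {2,4,7,8,9} sums to 30 without using 1.

No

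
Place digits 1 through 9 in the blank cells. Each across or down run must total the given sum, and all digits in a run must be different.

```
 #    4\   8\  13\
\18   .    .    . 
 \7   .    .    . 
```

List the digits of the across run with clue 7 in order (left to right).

7 in 3 cells must be {1,2,4}; 4 in 2 cells must be {1,3}.
The 7 across and the 4 down share only 1, so R2C1 = 1.
Given what's placed, R2C2 must be 2 to fit the 7 across and 8 down.
R2C3 = 7 − 3 = 4 completes the 7 across.
R1C1 = 4 − 1 = 3 completes the 4 down.
R1C2 = 8 − 2 = 6 completes the 8 down.
R1C3 = 18 − 9 = 9 completes the 18 across.

1 2 4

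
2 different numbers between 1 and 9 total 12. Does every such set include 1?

Counterexample: {3,9} sums to 12 without using 1.

No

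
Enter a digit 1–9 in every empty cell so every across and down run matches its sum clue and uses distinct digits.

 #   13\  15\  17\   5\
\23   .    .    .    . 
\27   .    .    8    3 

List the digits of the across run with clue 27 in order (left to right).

9, 7, 8, 3

17 in 2 cells must be {8,9}.
R1C3 = 17 − 8 = 9 completes the 17 down.
R1C4 = 5 − 3 = 2 completes the 5 down.
No cell is forced outright now. R2C1 can only be 7 or 9 (the digits allowed by both its 27 across and its 13 down). If R2C1 = 7: then R1C1 would have to be in {4,5,7,8} for the 23 across but in {6} for the 13 down — contradiction. So R2C1 = 9.
R1C1 = 13 − 9 = 4 completes the 13 down.
R1C2 = 23 − 15 = 8 completes the 23 across.
R2C2 = 27 − 20 = 7 completes the 27 across.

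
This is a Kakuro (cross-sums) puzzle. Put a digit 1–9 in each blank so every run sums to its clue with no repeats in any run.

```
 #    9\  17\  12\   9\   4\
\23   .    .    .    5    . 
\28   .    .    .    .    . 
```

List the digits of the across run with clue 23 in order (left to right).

2 8 7 5 1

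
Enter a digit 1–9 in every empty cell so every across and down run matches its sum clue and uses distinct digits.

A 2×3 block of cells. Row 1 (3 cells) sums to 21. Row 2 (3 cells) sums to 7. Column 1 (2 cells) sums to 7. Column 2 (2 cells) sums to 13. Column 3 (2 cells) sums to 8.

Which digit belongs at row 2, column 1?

7 in 3 cells must be {1,2,4}.
The 7 across and the 13 down share only 4, so (2,2) = 4.
(1,2) = 13 − 4 = 9 completes the 13 down.
Nothing is forced directly, so branch on (1,1), whose candidates are 4 or 5. If (1,1) = 4: then (1,3) would have to be in {8} for the 21 across but in {1,2,3,5,6,7} for the 8 down — contradiction. So (1,1) = 5.
(1,3) = 21 − 14 = 7 completes the 21 across.
(2,1) = 7 − 5 = 2 completes the 7 down.
(2,3) = 7 − 6 = 1 completes the 7 across.

2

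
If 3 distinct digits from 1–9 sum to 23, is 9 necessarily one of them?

Yes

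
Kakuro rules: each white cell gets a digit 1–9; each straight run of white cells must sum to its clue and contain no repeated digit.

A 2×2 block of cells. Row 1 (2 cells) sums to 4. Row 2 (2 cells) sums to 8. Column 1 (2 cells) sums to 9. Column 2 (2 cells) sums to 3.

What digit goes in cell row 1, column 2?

1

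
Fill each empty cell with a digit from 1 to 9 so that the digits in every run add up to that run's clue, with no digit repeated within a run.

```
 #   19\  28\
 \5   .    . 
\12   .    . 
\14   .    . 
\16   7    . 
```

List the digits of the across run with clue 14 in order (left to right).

16 in 2 cells must be {7,9}.
Only 4 fits R1C2 under both its across sum 5 and down sum 28.
R4C2 = 16 − 7 = 9 completes the 16 across.
R1C1 = 5 − 4 = 1 completes the 5 across.
R3C2 = 8: the only remaining digit allowed by both the 14 across and the 28 down.
R2C2 = 28 − 21 = 7 completes the 28 down.
R3C1 = 14 − 8 = 6 completes the 14 across.
R2C1 = 12 − 7 = 5 completes the 12 across.

6 8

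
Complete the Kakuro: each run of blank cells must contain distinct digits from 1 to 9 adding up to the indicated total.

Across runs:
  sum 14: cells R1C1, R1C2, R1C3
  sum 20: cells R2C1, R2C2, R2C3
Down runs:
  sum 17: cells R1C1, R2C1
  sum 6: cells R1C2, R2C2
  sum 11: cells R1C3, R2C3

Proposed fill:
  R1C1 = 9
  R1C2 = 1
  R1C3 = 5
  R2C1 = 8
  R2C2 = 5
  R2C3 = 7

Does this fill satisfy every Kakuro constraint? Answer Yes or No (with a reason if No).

No — the across run R1C1–R1C3 sums to 15, not 14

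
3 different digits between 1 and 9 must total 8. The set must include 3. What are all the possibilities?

{1,3,4}

3 distinct digits from 1–9 sum between 6 and 24.
Keeping only sets containing 3.
Only one set works: {1,3,4}.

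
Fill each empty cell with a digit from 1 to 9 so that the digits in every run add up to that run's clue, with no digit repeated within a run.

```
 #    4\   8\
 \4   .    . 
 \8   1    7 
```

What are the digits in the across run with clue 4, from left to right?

4 in 2 cells must be {1,3}.
R1C1 = 4 − 1 = 3 completes the 4 down.
R1C2 = 4 − 3 = 1 completes the 4 across.

3 1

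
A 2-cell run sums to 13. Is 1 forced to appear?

No

Counterexample: {4,9} sums to 13 without using 1.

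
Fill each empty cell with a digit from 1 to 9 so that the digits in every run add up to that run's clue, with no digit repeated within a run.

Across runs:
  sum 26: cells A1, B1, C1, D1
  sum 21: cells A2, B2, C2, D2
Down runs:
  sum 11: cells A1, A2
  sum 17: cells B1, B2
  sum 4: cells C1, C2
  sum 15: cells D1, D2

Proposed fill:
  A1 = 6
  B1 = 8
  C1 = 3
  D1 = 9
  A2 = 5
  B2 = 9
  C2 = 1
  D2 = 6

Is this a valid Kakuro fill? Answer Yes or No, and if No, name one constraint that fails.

Yes

Across: 6+8+3+9=26; 5+9+1+6=21. Down: 6+5=11; 8+9=17; 3+1=4; 9+6=15. No digit repeats within any run.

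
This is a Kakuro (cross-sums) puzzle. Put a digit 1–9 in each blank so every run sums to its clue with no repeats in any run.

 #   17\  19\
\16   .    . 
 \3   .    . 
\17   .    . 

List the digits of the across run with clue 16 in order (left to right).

16 in 2 cells must be {7,9}; 3 in 2 cells must be {1,2}; 17 in 2 cells must be {8,9}.
The 3 across and the 19 down share only 2, so R2C2 = 2.
Given what's placed, R1C2 must be 9 to fit the 16 across and 19 down.
R2C1 = 3 − 2 = 1 completes the 3 across.
R3C1 = 9: the only remaining digit allowed by both the 17 across and the 17 down.
R3C2 = 17 − 9 = 8 completes the 17 across.
R1C1 = 16 − 9 = 7 completes the 16 across.

7 9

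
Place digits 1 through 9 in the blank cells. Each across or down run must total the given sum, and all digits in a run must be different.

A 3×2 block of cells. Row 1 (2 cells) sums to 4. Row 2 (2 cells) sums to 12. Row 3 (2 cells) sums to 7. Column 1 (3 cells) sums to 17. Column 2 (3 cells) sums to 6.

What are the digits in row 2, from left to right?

9, 3

4 in 2 cells must be {1,3}; 6 in 3 cells must be {1,2,3}.
The 12 across and the 6 down share only 3, so (2,2) = 3.
Given what's placed, (1,2) must be 1 to fit the 4 across and 6 down.
(2,1) = 12 − 3 = 9 completes the 12 across.
(3,2) = 6 − 4 = 2 completes the 6 down.
(1,1) = 4 − 1 = 3 completes the 4 across.
(3,1) = 7 − 2 = 5 completes the 7 across.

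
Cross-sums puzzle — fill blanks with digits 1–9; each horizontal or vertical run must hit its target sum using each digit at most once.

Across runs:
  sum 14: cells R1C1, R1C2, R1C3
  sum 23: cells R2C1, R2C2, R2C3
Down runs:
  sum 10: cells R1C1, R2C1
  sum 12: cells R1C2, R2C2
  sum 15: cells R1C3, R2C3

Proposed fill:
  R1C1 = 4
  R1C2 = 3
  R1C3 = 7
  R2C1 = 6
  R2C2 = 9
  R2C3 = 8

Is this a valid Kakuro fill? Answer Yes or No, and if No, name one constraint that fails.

Across: 4+3+7=14; 6+9+8=23. Down: 4+6=10; 3+9=12; 7+8=15. No digit repeats within any run.

Yes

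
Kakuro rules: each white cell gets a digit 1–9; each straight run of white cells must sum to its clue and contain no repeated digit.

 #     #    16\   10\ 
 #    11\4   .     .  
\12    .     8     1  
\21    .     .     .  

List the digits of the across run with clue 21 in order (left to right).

8 7 6

4 in 2 cells must be {1,3}.
R1C3 = 3: the only remaining digit allowed by both the 4 across and the 10 down.
R2C1 = 12 − 9 = 3 completes the 12 across.
R3C1 = 11 − 3 = 8 completes the 11 down.
R3C3 = 10 − 4 = 6 completes the 10 down.
R1C2 = 4 − 3 = 1 completes the 4 across.
R3C2 = 21 − 14 = 7 completes the 21 across.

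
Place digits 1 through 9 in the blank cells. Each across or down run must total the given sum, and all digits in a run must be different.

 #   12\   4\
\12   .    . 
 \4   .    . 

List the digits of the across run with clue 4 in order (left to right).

4 in 2 cells must be {1,3}.
The 12 across and the 4 down share only 3, so R1C2 = 3.
The 4 across and the 12 down share only 3, so R2C1 = 3.
R2C2 = 4 − 3 = 1 completes the 4 across.
R1C1 = 12 − 3 = 9 completes the 12 across.

3 1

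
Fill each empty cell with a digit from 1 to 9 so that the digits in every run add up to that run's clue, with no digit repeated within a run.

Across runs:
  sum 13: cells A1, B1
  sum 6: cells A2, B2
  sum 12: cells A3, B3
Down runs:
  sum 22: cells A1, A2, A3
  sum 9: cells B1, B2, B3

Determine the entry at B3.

The 6 across and the 22 down share only 5, so A2 = 5.
B2 = 6 − 5 = 1 completes the 6 across.
Nothing is forced directly, so branch on A1, whose candidates are 8 or 9. If A1 = 9: then B1 would have to be in {4} for the 13 across but in {2,3,5,6} for the 9 down — contradiction. So A1 = 8.
B1 = 13 − 8 = 5 completes the 13 across.
A3 = 22 − 13 = 9 completes the 22 down.
B3 = 12 − 9 = 3 completes the 12 across.

3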